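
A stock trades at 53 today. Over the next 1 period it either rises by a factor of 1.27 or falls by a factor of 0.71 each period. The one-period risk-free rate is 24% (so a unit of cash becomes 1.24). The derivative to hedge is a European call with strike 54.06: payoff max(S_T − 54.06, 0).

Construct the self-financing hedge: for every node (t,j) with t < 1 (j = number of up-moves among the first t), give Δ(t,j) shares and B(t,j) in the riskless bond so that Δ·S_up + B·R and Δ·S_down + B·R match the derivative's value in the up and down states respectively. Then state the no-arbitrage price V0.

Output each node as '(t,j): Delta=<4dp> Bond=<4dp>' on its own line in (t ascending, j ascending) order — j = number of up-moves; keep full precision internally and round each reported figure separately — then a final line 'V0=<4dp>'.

No-arbitrage ⇒ martingale measure with p* = (R−d)/(u−d) = 0.9464.
At expiry t=1: V(1,0)=0.0000, V(1,1)=13.2500
  t=0,j=0: stock 53.0000 → up 67.3100 (V=13.2500), down 37.6300 (V=0.0000). Price 10.1130; hedge Δ=0.4464, bond B=-13.5477.
Check: Δ(0,0)·S0 + B(0,0) = 10.1130 = V0.

(0,0): Delta=0.4464 Bond=-13.5477
V0=10.1130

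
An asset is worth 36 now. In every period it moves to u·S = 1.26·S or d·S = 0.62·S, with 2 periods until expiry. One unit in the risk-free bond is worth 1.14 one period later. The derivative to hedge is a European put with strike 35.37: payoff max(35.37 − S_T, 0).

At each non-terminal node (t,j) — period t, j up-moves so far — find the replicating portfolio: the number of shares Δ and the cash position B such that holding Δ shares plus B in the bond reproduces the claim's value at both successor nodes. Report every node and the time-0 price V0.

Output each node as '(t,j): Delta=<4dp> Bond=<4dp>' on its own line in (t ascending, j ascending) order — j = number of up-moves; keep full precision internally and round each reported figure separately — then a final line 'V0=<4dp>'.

(0,0): Delta=-0.3261 Bond=14.0227
(1,0): Delta=-1.0000 Bond=31.0263
(1,1): Delta=-0.2496 Bond=12.5150
V0=2.2815

Since d<R<u, set p* = (R−d)/(u−d) = 0.8125; price each node as the discounted p*-expectation of its children.
At expiry t=2: V(2,0)=21.5316, V(2,1)=7.2468, V(2,2)=0.0000
(1,0): S=22.3200. Δ = (V_up−V_dn)/(S_up−S_dn) = (7.2468−21.5316)/(28.1232−13.8384) = -1.0000. V = [p*·7.2468 + (1−p*)·21.5316]/1.14 = 8.7063. B = V − Δ·S = 31.0263.
(1,1): S=45.3600. Δ = (V_up−V_dn)/(S_up−S_dn) = (0.0000−7.2468)/(57.1536−28.1232) = -0.2496. V = [p*·0.0000 + (1−p*)·7.2468]/1.14 = 1.1919. B = V − Δ·S = 12.5150.
(0,0): S=36.0000. Δ = (V_up−V_dn)/(S_up−S_dn) = (1.1919−8.7063)/(45.3600−22.3200) = -0.3261. V = [p*·1.1919 + (1−p*)·8.7063]/1.14 = 2.2815. B = V − Δ·S = 14.0227.
Each (Δ,B) replicates both successor values, so the strategy is self-financing and V0 is arbitrage-free.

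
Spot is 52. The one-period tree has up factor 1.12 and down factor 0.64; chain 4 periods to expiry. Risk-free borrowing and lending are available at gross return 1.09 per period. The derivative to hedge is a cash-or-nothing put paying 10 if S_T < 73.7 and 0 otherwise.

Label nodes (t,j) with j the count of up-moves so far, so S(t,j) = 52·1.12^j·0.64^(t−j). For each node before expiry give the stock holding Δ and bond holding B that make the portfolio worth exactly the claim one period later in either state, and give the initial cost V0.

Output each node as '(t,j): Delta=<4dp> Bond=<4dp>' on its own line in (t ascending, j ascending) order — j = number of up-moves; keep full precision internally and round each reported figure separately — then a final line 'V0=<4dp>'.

Risk-neutral probability p* = (R−d)/(u−d) = (1.09−0.64)/(1.12−0.64) = 0.9375.
Payoff layer (t=4): V(4,0)=10.0000, V(4,1)=10.0000, V(4,2)=10.0000, V(4,3)=10.0000, V(4,4)=0.0000
  t=3,j=0: stock 13.6315 → up 15.2673 (V=10.0000), down 8.7242 (V=10.0000). Price 9.1743; hedge Δ=0.0000, bond B=9.1743.
  t=3,j=1: stock 23.8551 → up 26.7177 (V=10.0000), down 15.2673 (V=10.0000). Price 9.1743; hedge Δ=0.0000, bond B=9.1743.
  t=3,j=2: stock 41.7464 → up 46.7560 (V=10.0000), down 26.7177 (V=10.0000). Price 9.1743; hedge Δ=0.0000, bond B=9.1743.
  t=3,j=3: stock 73.0563 → up 81.8230 (V=0.0000), down 46.7560 (V=10.0000). Price 0.5734; hedge Δ=-0.2852, bond B=21.4067.
  t=2,j=0: stock 21.2992 → up 23.8551 (V=9.1743), down 13.6315 (V=9.1743). Price 8.4168; hedge Δ=0.0000, bond B=8.4168.
  t=2,j=1: stock 37.2736 → up 41.7464 (V=9.1743), down 23.8551 (V=9.1743). Price 8.4168; hedge Δ=0.0000, bond B=8.4168.
  t=2,j=2: stock 65.2288 → up 73.0563 (V=0.5734), down 41.7464 (V=9.1743). Price 1.0192; hedge Δ=-0.2747, bond B=18.9378.
  t=1,j=0: stock 33.2800 → up 37.2736 (V=8.4168), down 21.2992 (V=8.4168). Price 7.7218; hedge Δ=0.0000, bond B=7.7218.
  t=1,j=1: stock 58.2400 → up 65.2288 (V=1.0192), down 37.2736 (V=8.4168). Price 1.3592; hedge Δ=-0.2646, bond B=16.7709.
  t=0,j=0: stock 52.0000 → up 58.2400 (V=1.3592), down 33.2800 (V=7.7218). Price 1.6118; hedge Δ=-0.2549, bond B=14.8672.
Self-financing check: at every node Δ·S+B equals the discounted successor values.

(0,0): Delta=-0.2549 Bond=14.8672
(1,0): Delta=0.0000 Bond=7.7218
(1,1): Delta=-0.2646 Bond=16.7709
(2,0): Delta=0.0000 Bond=8.4168
(2,1): Delta=0.0000 Bond=8.4168
(2,2): Delta=-0.2747 Bond=18.9378
(3,0): Delta=0.0000 Bond=9.1743
(3,1): Delta=0.0000 Bond=9.1743
(3,2): Delta=0.0000 Bond=9.1743
(3,3): Delta=-0.2852 Bond=21.4067
V0=1.6118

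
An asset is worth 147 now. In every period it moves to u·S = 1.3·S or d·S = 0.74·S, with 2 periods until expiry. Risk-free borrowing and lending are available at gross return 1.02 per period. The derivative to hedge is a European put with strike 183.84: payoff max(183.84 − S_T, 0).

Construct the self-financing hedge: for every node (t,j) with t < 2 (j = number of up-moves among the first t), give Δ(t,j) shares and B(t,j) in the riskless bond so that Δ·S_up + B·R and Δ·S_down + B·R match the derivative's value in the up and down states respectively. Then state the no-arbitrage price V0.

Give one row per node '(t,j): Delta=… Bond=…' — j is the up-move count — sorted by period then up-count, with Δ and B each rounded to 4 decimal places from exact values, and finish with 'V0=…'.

Since d<R<u, set p* = (R−d)/(u−d) = 0.5000; price each node as the discounted p*-expectation of its children.
Terminal values V(2,·): V(2,0)=103.3428, V(2,1)=42.4260, V(2,2)=0.0000
  t=1,j=0: stock 108.7800 → up 141.4140 (V=42.4260), down 80.4972 (V=103.3428). Price 71.4553; hedge Δ=-1.0000, bond B=180.2353.
  t=1,j=1: stock 191.1000 → up 248.4300 (V=0.0000), down 141.4140 (V=42.4260). Price 20.7971; hedge Δ=-0.3964, bond B=96.5578.
  t=0,j=0: stock 147.0000 → up 191.1000 (V=20.7971), down 108.7800 (V=71.4553). Price 45.2217; hedge Δ=-0.6154, bond B=135.6829.
Check: Δ(0,0)·S0 + B(0,0) = 45.2217 = V0.

(0,0): Delta=-0.6154 Bond=135.6829
(1,0): Delta=-1.0000 Bond=180.2353
(1,1): Delta=-0.3964 Bond=96.5578
V0=45.2217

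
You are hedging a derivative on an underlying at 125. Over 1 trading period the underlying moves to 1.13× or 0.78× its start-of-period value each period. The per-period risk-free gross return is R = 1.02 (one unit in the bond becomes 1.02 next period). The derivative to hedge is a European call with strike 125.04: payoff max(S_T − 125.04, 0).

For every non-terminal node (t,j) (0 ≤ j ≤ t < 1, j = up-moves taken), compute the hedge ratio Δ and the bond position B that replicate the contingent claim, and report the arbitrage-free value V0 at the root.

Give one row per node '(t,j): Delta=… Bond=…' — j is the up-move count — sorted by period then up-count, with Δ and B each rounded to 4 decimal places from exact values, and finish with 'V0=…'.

(0,0): Delta=0.3705 Bond=-35.4168
V0=10.8975

The replicating-portfolio and risk-neutral prices coincide; use p* = (1.02−0.78)/(1.13−0.78) = 0.6857 for the latter.
Terminal payoffs: V(1,0)=0.0000, V(1,1)=16.2100
(0,0): S=125.0000. Δ = (V_up−V_dn)/(S_up−S_dn) = (16.2100−0.0000)/(141.2500−97.5000) = 0.3705. V = [p*·16.2100 + (1−p*)·0.0000]/1.02 = 10.8975. B = V − Δ·S = -35.4168.
The time-0 hedge costs 10.8975, which is the no-arbitrage price.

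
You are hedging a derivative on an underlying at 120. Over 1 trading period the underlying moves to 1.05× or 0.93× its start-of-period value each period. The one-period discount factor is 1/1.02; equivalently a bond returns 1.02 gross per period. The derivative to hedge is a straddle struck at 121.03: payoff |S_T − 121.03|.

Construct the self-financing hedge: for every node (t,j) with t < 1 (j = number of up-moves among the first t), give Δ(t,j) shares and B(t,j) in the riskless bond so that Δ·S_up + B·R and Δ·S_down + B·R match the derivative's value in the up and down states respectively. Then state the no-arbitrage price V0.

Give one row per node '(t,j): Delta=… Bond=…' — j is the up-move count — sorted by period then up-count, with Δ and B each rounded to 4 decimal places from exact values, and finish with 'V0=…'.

(0,0): Delta=-0.3097 Bond=43.1324
V0=5.9657

The replicating-portfolio and risk-neutral prices coincide; use p* = (1.02−0.93)/(1.05−0.93) = 0.7500 for the latter.
Payoff layer (t=1): V(1,0)=9.4300, V(1,1)=4.9700
  t=0,j=0: stock 120.0000 → up 126.0000 (V=4.9700), down 111.6000 (V=9.4300). Price 5.9657; hedge Δ=-0.3097, bond B=43.1324.
Root portfolio cost Δ·120+B reproduces V0=5.9657.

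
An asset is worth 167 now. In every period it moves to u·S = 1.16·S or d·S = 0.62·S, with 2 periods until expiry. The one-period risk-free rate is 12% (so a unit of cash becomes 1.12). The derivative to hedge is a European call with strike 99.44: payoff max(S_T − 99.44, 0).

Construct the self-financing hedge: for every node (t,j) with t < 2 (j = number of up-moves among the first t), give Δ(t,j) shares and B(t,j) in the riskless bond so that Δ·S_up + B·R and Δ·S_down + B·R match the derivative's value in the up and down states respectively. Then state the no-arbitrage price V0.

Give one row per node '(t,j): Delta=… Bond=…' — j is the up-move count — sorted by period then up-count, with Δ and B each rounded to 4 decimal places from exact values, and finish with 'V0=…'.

(0,0): Delta=0.9742 Bond=-74.8021
(1,0): Delta=0.3696 Bond=-21.1858
(1,1): Delta=1.0000 Bond=-88.7857
V0=87.8812

Under the risk-neutral measure, an up-move has probability p* = (R−d)/(u−d) = 0.9259 and values discount at R = 1.12.
Terminal payoffs: V(2,0)=0.0000, V(2,1)=20.6664, V(2,2)=125.2752
Node (1,0) S=103.5400: V=(p*·20.6664+(1−p*)·0.0000)/1.12=17.0853; Δ=(20.6664−0.0000)/(120.1064−64.1948)=0.3696; B=V−Δ·S=-21.1858
Node (1,1) S=193.7200: V=(p*·125.2752+(1−p*)·20.6664)/1.12=104.9343; Δ=(125.2752−20.6664)/(224.7152−120.1064)=1.0000; B=V−Δ·S=-88.7857
Node (0,0) S=167.0000: V=(p*·104.9343+(1−p*)·17.0853)/1.12=87.8812; Δ=(104.9343−17.0853)/(193.7200−103.5400)=0.9742; B=V−Δ·S=-74.8021
Check: Δ(0,0)·S0 + B(0,0) = 87.8812 = V0.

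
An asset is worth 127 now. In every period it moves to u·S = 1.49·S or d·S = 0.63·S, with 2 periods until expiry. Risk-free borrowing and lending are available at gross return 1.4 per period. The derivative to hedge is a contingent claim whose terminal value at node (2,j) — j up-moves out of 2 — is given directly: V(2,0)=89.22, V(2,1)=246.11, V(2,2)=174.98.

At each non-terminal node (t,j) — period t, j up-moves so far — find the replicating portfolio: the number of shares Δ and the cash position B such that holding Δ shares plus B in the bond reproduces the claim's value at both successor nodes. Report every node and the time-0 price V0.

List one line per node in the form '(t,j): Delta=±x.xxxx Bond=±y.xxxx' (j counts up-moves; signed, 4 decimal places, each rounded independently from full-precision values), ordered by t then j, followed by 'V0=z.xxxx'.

The replicating-portfolio and risk-neutral prices coincide; use p* = (1.4−0.63)/(1.49−0.63) = 0.8953 for the latter.
Payoff layer (t=2): V(2,0)=89.2200, V(2,1)=246.1100, V(2,2)=174.9800
  t=1,j=0: stock 80.0100 → up 119.2149 (V=246.1100), down 50.4063 (V=89.2200). Price 164.0652; hedge Δ=2.2801, bond B=-18.3650.
  t=1,j=1: stock 189.2300 → up 281.9527 (V=174.9800), down 119.2149 (V=246.1100). Price 130.3027; hedge Δ=-0.4371, bond B=213.0120.
  t=0,j=0: stock 127.0000 → up 189.2300 (V=130.3027), down 80.0100 (V=164.0652). Price 95.5972; hedge Δ=-0.3091, bond B=134.8558.
The time-0 hedge costs 95.5972, which is the no-arbitrage price.

(0,0): Delta=-0.3091 Bond=134.8558
(1,0): Delta=2.2801 Bond=-18.3650
(1,1): Delta=-0.4371 Bond=213.0120
V0=95.5972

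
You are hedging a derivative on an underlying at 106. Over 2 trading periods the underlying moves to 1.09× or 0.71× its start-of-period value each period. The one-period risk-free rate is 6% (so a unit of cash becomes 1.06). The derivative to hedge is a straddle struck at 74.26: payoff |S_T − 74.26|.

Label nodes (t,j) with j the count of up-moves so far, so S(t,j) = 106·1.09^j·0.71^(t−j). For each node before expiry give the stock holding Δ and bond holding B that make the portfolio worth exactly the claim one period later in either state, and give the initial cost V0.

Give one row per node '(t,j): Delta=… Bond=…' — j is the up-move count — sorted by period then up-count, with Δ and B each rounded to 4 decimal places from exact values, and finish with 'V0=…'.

(0,0): Delta=0.9230 Bond=-57.6967
(1,0): Delta=-0.4564 Bond=42.6529
(1,1): Delta=1.0000 Bond=-70.0566
V0=40.1399

Under the risk-neutral measure, an up-move has probability p* = (R−d)/(u−d) = 0.9211 and values discount at R = 1.06.
Payoff layer (t=2): V(2,0)=20.8254, V(2,1)=7.7734, V(2,2)=51.6786
Node (1,0) S=75.2600: V=(p*·7.7734+(1−p*)·20.8254)/1.06=8.3055; Δ=(7.7734−20.8254)/(82.0334−53.4346)=-0.4564; B=V−Δ·S=42.6529
Node (1,1) S=115.5400: V=(p*·51.6786+(1−p*)·7.7734)/1.06=45.4834; Δ=(51.6786−7.7734)/(125.9386−82.0334)=1.0000; B=V−Δ·S=-70.0566
Node (0,0) S=106.0000: V=(p*·45.4834+(1−p*)·8.3055)/1.06=40.1399; Δ=(45.4834−8.3055)/(115.5400−75.2600)=0.9230; B=V−Δ·S=-57.6967
Each (Δ,B) replicates both successor values, so the strategy is self-financing and V0 is arbitrage-free.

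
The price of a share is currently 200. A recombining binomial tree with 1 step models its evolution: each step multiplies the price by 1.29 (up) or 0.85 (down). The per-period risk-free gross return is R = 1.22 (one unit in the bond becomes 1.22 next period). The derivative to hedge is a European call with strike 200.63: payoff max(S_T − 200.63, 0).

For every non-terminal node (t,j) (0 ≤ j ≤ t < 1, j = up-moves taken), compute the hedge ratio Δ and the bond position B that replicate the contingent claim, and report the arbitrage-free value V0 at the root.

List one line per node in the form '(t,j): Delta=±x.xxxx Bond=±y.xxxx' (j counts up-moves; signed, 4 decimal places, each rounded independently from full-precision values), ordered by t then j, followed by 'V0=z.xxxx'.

The replicating-portfolio and risk-neutral prices coincide; use p* = (1.22−0.85)/(1.29−0.85) = 0.8409 for the latter.
Terminal payoffs: V(1,0)=0.0000, V(1,1)=57.3700
(0,0): S=200.0000. Δ = (V_up−V_dn)/(S_up−S_dn) = (57.3700−0.0000)/(258.0000−170.0000) = 0.6519. V = [p*·57.3700 + (1−p*)·0.0000]/1.22 = 39.5434. B = V − Δ·S = -90.8430.
Root portfolio cost Δ·200+B reproduces V0=39.5434.

(0,0): Delta=0.6519 Bond=-90.8430
V0=39.5434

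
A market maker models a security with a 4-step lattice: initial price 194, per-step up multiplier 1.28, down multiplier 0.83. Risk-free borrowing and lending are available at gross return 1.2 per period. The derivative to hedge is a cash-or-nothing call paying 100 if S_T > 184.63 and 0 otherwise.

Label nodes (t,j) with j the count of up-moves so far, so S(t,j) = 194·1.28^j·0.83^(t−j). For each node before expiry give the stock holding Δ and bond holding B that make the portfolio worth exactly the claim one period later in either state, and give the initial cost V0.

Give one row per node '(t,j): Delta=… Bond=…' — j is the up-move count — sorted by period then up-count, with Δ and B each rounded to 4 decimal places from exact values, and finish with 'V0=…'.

Since d<R<u, set p* = (R−d)/(u−d) = 0.8222; price each node as the discounted p*-expectation of its children.
At expiry t=4: V(4,0)=0.0000, V(4,1)=0.0000, V(4,2)=100.0000, V(4,3)=100.0000, V(4,4)=100.0000
  t=3,j=0: stock 110.9267 → up 141.9861 (V=0.0000), down 92.0691 (V=0.0000). Price 0.0000; hedge Δ=0.0000, bond B=0.0000.
  t=3,j=1: stock 171.0676 → up 218.9666 (V=100.0000), down 141.9861 (V=0.0000). Price 68.5185; hedge Δ=1.2990, bond B=-153.7037.
  t=3,j=2: stock 263.8152 → up 337.6834 (V=100.0000), down 218.9666 (V=100.0000). Price 83.3333; hedge Δ=0.0000, bond B=83.3333.
  t=3,j=3: stock 406.8475 → up 520.7648 (V=100.0000), down 337.6834 (V=100.0000). Price 83.3333; hedge Δ=0.0000, bond B=83.3333.
  t=2,j=0: stock 133.6466 → up 171.0676 (V=68.5185), down 110.9267 (V=0.0000). Price 46.9479; hedge Δ=1.1393, bond B=-105.3155.
  t=2,j=1: stock 206.1056 → up 263.8152 (V=83.3333), down 171.0676 (V=68.5185). Price 67.2497; hedge Δ=0.1597, bond B=34.3278.
  t=2,j=2: stock 317.8496 → up 406.8475 (V=83.3333), down 263.8152 (V=83.3333). Price 69.4444; hedge Δ=0.0000, bond B=69.4444.
  t=1,j=0: stock 161.0200 → up 206.1056 (V=67.2497), down 133.6466 (V=46.9479). Price 53.0337; hedge Δ=0.2802, bond B=7.9186.
  t=1,j=1: stock 248.3200 → up 317.8496 (V=69.4444), down 206.1056 (V=67.2497). Price 57.5452; hedge Δ=0.0196, bond B=52.6679.
  t=0,j=0: stock 194.0000 → up 248.3200 (V=57.5452), down 161.0200 (V=53.0337). Price 47.2860; hedge Δ=0.0517, bond B=37.2604.
Check: Δ(0,0)·S0 + B(0,0) = 47.2860 = V0.

(0,0): Delta=0.0517 Bond=37.2604
(1,0): Delta=0.2802 Bond=7.9186
(1,1): Delta=0.0196 Bond=52.6679
(2,0): Delta=1.1393 Bond=-105.3155
(2,1): Delta=0.1597 Bond=34.3278
(2,2): Delta=0.0000 Bond=69.4444
(3,0): Delta=0.0000 Bond=0.0000
(3,1): Delta=1.2990 Bond=-153.7037
(3,2): Delta=0.0000 Bond=83.3333
(3,3): Delta=0.0000 Bond=83.3333
V0=47.2860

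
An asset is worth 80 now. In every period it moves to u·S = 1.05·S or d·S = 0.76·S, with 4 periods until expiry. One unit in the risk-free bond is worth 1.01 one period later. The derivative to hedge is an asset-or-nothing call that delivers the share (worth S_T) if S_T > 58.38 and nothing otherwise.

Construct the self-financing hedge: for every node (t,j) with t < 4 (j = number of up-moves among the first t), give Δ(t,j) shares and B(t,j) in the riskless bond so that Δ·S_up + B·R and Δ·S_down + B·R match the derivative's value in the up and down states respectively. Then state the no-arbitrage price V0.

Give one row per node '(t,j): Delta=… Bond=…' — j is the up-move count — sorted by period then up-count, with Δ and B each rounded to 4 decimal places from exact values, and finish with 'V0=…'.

Risk-neutral probability p* = (R−d)/(u−d) = (1.01−0.76)/(1.05−0.76) = 0.8621.
Payoff layer (t=4): V(4,0)=0.0000, V(4,1)=0.0000, V(4,2)=0.0000, V(4,3)=70.3836, V(4,4)=97.2405
(3,0): S=35.1181. Δ = (V_up−V_dn)/(S_up−S_dn) = (0.0000−0.0000)/(36.8740−26.6897) = 0.0000. V = [p*·0.0000 + (1−p*)·0.0000]/1.01 = 0.0000. B = V − Δ·S = 0.0000.
(3,1): S=48.5184. Δ = (V_up−V_dn)/(S_up−S_dn) = (0.0000−0.0000)/(50.9443−36.8740) = 0.0000. V = [p*·0.0000 + (1−p*)·0.0000]/1.01 = 0.0000. B = V − Δ·S = 0.0000.
(3,2): S=67.0320. Δ = (V_up−V_dn)/(S_up−S_dn) = (70.3836−0.0000)/(70.3836−50.9443) = 3.6207. V = [p*·70.3836 + (1−p*)·0.0000]/1.01 = 60.0748. B = V − Δ·S = -182.6273.
(3,3): S=92.6100. Δ = (V_up−V_dn)/(S_up−S_dn) = (97.2405−70.3836)/(97.2405−70.3836) = 1.0000. V = [p*·97.2405 + (1−p*)·70.3836]/1.01 = 92.6100. B = V − Δ·S = 0.0000.
(2,0): S=46.2080. Δ = (V_up−V_dn)/(S_up−S_dn) = (0.0000−0.0000)/(48.5184−35.1181) = 0.0000. V = [p*·0.0000 + (1−p*)·0.0000]/1.01 = 0.0000. B = V − Δ·S = 0.0000.
(2,1): S=63.8400. Δ = (V_up−V_dn)/(S_up−S_dn) = (60.0748−0.0000)/(67.0320−48.5184) = 3.2449. V = [p*·60.0748 + (1−p*)·0.0000]/1.01 = 51.2758. B = V − Δ·S = -155.8785.
(2,2): S=88.2000. Δ = (V_up−V_dn)/(S_up−S_dn) = (92.6100−60.0748)/(92.6100−67.0320) = 1.2720. V = [p*·92.6100 + (1−p*)·60.0748]/1.01 = 87.2499. B = V − Δ·S = -24.9406.
(1,0): S=60.8000. Δ = (V_up−V_dn)/(S_up−S_dn) = (51.2758−0.0000)/(63.8400−46.2080) = 2.9081. V = [p*·51.2758 + (1−p*)·0.0000]/1.01 = 43.7657. B = V − Δ·S = -133.0476.
(1,1): S=84.0000. Δ = (V_up−V_dn)/(S_up−S_dn) = (87.2499−51.2758)/(88.2000−63.8400) = 1.4768. V = [p*·87.2499 + (1−p*)·51.2758]/1.01 = 81.4732. B = V − Δ·S = -42.5752.
(0,0): S=80.0000. Δ = (V_up−V_dn)/(S_up−S_dn) = (81.4732−43.7657)/(84.0000−60.8000) = 1.6253. V = [p*·81.4732 + (1−p*)·43.7657]/1.01 = 75.5170. B = V − Δ·S = -54.5091.
Check: Δ(0,0)·S0 + B(0,0) = 75.5170 = V0.

(0,0): Delta=1.6253 Bond=-54.5091
(1,0): Delta=2.9081 Bond=-133.0476
(1,1): Delta=1.4768 Bond=-42.5752
(2,0): Delta=0.0000 Bond=0.0000
(2,1): Delta=3.2449 Bond=-155.8785
(2,2): Delta=1.2720 Bond=-24.9406
(3,0): Delta=0.0000 Bond=0.0000
(3,1): Delta=0.0000 Bond=0.0000
(3,2): Delta=3.6207 Bond=-182.6273
(3,3): Delta=1.0000 Bond=0.0000
V0=75.5170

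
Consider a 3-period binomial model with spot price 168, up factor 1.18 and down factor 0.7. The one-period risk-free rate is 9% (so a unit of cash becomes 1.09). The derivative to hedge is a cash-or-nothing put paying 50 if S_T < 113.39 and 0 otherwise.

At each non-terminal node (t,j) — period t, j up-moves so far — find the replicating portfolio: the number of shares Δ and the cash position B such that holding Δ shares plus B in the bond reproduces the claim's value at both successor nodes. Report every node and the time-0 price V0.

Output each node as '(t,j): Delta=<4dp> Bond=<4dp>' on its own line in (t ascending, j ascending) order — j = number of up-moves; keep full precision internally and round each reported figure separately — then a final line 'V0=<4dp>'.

Since d<R<u, set p* = (R−d)/(u−d) = 0.8125; price each node as the discounted p*-expectation of its children.
Terminal values V(3,·): V(3,0)=50.0000, V(3,1)=50.0000, V(3,2)=0.0000, V(3,3)=0.0000
  t=2,j=0: stock 82.3200 → up 97.1376 (V=50.0000), down 57.6240 (V=50.0000). Price 45.8716; hedge Δ=0.0000, bond B=45.8716.
  t=2,j=1: stock 138.7680 → up 163.7462 (V=0.0000), down 97.1376 (V=50.0000). Price 8.6009; hedge Δ=-0.7507, bond B=112.7676.
  t=2,j=2: stock 233.9232 → up 276.0294 (V=0.0000), down 163.7462 (V=0.0000). Price 0.0000; hedge Δ=0.0000, bond B=0.0000.
  t=1,j=0: stock 117.6000 → up 138.7680 (V=8.6009), down 82.3200 (V=45.8716). Price 14.3020; hedge Δ=-0.6603, bond B=91.9492.
  t=1,j=1: stock 198.2400 → up 233.9232 (V=0.0000), down 138.7680 (V=8.6009). Price 1.4795; hedge Δ=-0.0904, bond B=19.3981.
  t=0,j=0: stock 168.0000 → up 198.2400 (V=1.4795), down 117.6000 (V=14.3020). Price 3.5631; hedge Δ=-0.1590, bond B=30.2765.
Self-financing check: at every node Δ·S+B equals the discounted successor values.

(0,0): Delta=-0.1590 Bond=30.2765
(1,0): Delta=-0.6603 Bond=91.9492
(1,1): Delta=-0.0904 Bond=19.3981
(2,0): Delta=0.0000 Bond=45.8716
(2,1): Delta=-0.7507 Bond=112.7676
(2,2): Delta=0.0000 Bond=0.0000
V0=3.5631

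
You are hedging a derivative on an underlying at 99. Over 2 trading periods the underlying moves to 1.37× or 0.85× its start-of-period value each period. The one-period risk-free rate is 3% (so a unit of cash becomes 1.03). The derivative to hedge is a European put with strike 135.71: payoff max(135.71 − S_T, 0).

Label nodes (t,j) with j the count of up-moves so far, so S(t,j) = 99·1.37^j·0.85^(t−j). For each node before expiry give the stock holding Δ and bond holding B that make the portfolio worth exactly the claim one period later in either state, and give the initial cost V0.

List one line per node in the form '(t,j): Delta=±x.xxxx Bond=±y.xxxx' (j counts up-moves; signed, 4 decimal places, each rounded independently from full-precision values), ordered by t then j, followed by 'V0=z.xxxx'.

(0,0): Delta=-0.6729 Bond=101.1973
(1,0): Delta=-1.0000 Bond=131.7573
(1,1): Delta=-0.2896 Bond=52.2434
V0=34.5785

No-arbitrage ⇒ martingale measure with p* = (R−d)/(u−d) = 0.3462.
At expiry t=2: V(2,0)=64.1825, V(2,1)=20.4245, V(2,2)=0.0000
  t=1,j=0: stock 84.1500 → up 115.2855 (V=20.4245), down 71.5275 (V=64.1825). Price 47.6073; hedge Δ=-1.0000, bond B=131.7573.
  t=1,j=1: stock 135.6300 → up 185.8131 (V=0.0000), down 115.2855 (V=20.4245). Price 12.9655; hedge Δ=-0.2896, bond B=52.2434.
  t=0,j=0: stock 99.0000 → up 135.6300 (V=12.9655), down 84.1500 (V=47.6073). Price 34.5785; hedge Δ=-0.6729, bond B=101.1973.
Each (Δ,B) replicates both successor values, so the strategy is self-financing and V0 is arbitrage-free.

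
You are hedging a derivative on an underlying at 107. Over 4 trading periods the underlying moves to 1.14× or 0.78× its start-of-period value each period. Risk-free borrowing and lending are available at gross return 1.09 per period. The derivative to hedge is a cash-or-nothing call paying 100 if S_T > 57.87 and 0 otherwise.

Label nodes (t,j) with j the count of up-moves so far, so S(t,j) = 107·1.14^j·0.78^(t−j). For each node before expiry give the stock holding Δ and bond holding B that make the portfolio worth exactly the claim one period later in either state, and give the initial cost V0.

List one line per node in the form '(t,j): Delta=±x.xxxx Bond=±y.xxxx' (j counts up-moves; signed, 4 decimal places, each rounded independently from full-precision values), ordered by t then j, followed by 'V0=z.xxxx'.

(0,0): Delta=0.0054 Bond=70.2415
(1,0): Delta=0.0540 Bond=72.5014
(1,1): Delta=0.0000 Bond=77.2183
(2,0): Delta=0.5437 Bond=47.1497
(2,1): Delta=0.0000 Bond=84.1680
(2,2): Delta=0.0000 Bond=84.1680
(3,0): Delta=5.4705 Bond=-198.7768
(3,1): Delta=0.0000 Bond=91.7431
(3,2): Delta=0.0000 Bond=91.7431
(3,3): Delta=0.0000 Bond=91.7431
V0=70.8162

No-arbitrage ⇒ martingale measure with p* = (R−d)/(u−d) = 0.8611.
Terminal payoffs: V(4,0)=0.0000, V(4,1)=100.0000, V(4,2)=100.0000, V(4,3)=100.0000, V(4,4)=100.0000
Node (3,0) S=50.7771: V=(p*·100.0000+(1−p*)·0.0000)/1.09=79.0010; Δ=(100.0000−0.0000)/(57.8859−39.6061)=5.4705; B=V−Δ·S=-198.7768
Node (3,1) S=74.2126: V=(p*·100.0000+(1−p*)·100.0000)/1.09=91.7431; Δ=(100.0000−100.0000)/(84.6024−57.8859)=0.0000; B=V−Δ·S=91.7431
Node (3,2) S=108.4646: V=(p*·100.0000+(1−p*)·100.0000)/1.09=91.7431; Δ=(100.0000−100.0000)/(123.6497−84.6024)=0.0000; B=V−Δ·S=91.7431
Node (3,3) S=158.5252: V=(p*·100.0000+(1−p*)·100.0000)/1.09=91.7431; Δ=(100.0000−100.0000)/(180.7187−123.6497)=0.0000; B=V−Δ·S=91.7431
Node (2,0) S=65.0988: V=(p*·91.7431+(1−p*)·79.0010)/1.09=82.5444; Δ=(91.7431−79.0010)/(74.2126−50.7771)=0.5437; B=V−Δ·S=47.1497
Node (2,1) S=95.1444: V=(p*·91.7431+(1−p*)·91.7431)/1.09=84.1680; Δ=(91.7431−91.7431)/(108.4646−74.2126)=0.0000; B=V−Δ·S=84.1680
Node (2,2) S=139.0572: V=(p*·91.7431+(1−p*)·91.7431)/1.09=84.1680; Δ=(91.7431−91.7431)/(158.5252−108.4646)=0.0000; B=V−Δ·S=84.1680
Node (1,0) S=83.4600: V=(p*·84.1680+(1−p*)·82.5444)/1.09=77.0115; Δ=(84.1680−82.5444)/(95.1444−65.0988)=0.0540; B=V−Δ·S=72.5014
Node (1,1) S=121.9800: V=(p*·84.1680+(1−p*)·84.1680)/1.09=77.2183; Δ=(84.1680−84.1680)/(139.0572−95.1444)=0.0000; B=V−Δ·S=77.2183
Node (0,0) S=107.0000: V=(p*·77.2183+(1−p*)·77.0115)/1.09=70.8162; Δ=(77.2183−77.0115)/(121.9800−83.4600)=0.0054; B=V−Δ·S=70.2415
Each (Δ,B) replicates both successor values, so the strategy is self-financing and V0 is arbitrage-free.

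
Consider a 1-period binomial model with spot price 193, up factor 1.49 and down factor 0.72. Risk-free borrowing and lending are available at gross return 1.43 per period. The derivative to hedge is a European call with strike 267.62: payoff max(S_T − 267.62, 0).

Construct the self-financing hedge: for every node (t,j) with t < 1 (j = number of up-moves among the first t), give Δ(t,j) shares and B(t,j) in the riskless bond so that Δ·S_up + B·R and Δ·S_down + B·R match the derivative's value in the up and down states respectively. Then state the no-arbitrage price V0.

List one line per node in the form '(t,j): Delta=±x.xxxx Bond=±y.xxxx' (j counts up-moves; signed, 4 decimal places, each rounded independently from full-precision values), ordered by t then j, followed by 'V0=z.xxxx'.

(0,0): Delta=0.1342 Bond=-13.0451
V0=12.8640

Risk-neutral probability p* = (R−d)/(u−d) = (1.43−0.72)/(1.49−0.72) = 0.9221.
Terminal values V(1,·): V(1,0)=0.0000, V(1,1)=19.9500
Node (0,0) S=193.0000: V=(p*·19.9500+(1−p*)·0.0000)/1.43=12.8640; Δ=(19.9500−0.0000)/(287.5700−138.9600)=0.1342; B=V−Δ·S=-13.0451
The time-0 hedge costs 12.8640, which is the no-arbitrage price.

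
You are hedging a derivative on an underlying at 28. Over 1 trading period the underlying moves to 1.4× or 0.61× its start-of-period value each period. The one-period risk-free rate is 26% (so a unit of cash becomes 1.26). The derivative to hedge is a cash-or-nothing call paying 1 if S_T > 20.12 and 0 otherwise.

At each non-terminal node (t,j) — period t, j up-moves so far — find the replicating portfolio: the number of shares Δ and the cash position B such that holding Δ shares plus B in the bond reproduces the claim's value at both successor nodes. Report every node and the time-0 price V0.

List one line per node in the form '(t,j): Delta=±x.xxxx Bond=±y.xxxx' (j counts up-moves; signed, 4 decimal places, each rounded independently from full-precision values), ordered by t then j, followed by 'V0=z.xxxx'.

Risk-neutral probability p* = (R−d)/(u−d) = (1.26−0.61)/(1.4−0.61) = 0.8228.
Payoff layer (t=1): V(1,0)=0.0000, V(1,1)=1.0000
(0,0): S=28.0000. Δ = (V_up−V_dn)/(S_up−S_dn) = (1.0000−0.0000)/(39.2000−17.0800) = 0.0452. V = [p*·1.0000 + (1−p*)·0.0000]/1.26 = 0.6530. B = V − Δ·S = -0.6128.
Root portfolio cost Δ·28+B reproduces V0=0.6530.

(0,0): Delta=0.0452 Bond=-0.6128
V0=0.6530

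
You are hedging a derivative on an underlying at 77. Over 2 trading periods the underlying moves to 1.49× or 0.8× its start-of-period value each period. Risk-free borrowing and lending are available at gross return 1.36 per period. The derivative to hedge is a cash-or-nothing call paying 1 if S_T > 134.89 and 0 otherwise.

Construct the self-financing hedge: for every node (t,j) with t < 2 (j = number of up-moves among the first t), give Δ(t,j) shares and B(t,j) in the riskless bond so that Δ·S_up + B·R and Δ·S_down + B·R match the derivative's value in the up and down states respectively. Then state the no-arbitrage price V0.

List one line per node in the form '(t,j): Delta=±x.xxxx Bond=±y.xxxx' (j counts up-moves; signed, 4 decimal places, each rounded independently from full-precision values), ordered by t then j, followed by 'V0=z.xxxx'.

Under the risk-neutral measure, an up-move has probability p* = (R−d)/(u−d) = 0.8116 and values discount at R = 1.36.
Payoff layer (t=2): V(2,0)=0.0000, V(2,1)=0.0000, V(2,2)=1.0000
Node (1,0) S=61.6000: V=(p*·0.0000+(1−p*)·0.0000)/1.36=0.0000; Δ=(0.0000−0.0000)/(91.7840−49.2800)=0.0000; B=V−Δ·S=0.0000
Node (1,1) S=114.7300: V=(p*·1.0000+(1−p*)·0.0000)/1.36=0.5968; Δ=(1.0000−0.0000)/(170.9477−91.7840)=0.0126; B=V−Δ·S=-0.8525
Node (0,0) S=77.0000: V=(p*·0.5968+(1−p*)·0.0000)/1.36=0.3561; Δ=(0.5968−0.0000)/(114.7300−61.6000)=0.0112; B=V−Δ·S=-0.5087
Root portfolio cost Δ·77+B reproduces V0=0.3561.

(0,0): Delta=0.0112 Bond=-0.5087
(1,0): Delta=0.0000 Bond=0.0000
(1,1): Delta=0.0126 Bond=-0.8525
V0=0.3561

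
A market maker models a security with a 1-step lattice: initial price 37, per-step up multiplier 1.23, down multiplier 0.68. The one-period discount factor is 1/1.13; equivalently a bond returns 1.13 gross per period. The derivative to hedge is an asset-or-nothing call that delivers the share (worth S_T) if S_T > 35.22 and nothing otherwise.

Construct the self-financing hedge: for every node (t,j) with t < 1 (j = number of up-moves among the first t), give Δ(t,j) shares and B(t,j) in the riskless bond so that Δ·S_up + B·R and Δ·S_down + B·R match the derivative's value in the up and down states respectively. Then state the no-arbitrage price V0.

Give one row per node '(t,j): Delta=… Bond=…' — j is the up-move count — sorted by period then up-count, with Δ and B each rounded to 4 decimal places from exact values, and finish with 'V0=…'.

(0,0): Delta=2.2364 Bond=-49.7937
V0=32.9517

Since d<R<u, set p* = (R−d)/(u−d) = 0.8182; price each node as the discounted p*-expectation of its children.
At expiry t=1: V(1,0)=0.0000, V(1,1)=45.5100
(0,0): S=37.0000. Δ = (V_up−V_dn)/(S_up−S_dn) = (45.5100−0.0000)/(45.5100−25.1600) = 2.2364. V = [p*·45.5100 + (1−p*)·0.0000]/1.13 = 32.9517. B = V − Δ·S = -49.7937.
Each (Δ,B) replicates both successor values, so the strategy is self-financing and V0 is arbitrage-free.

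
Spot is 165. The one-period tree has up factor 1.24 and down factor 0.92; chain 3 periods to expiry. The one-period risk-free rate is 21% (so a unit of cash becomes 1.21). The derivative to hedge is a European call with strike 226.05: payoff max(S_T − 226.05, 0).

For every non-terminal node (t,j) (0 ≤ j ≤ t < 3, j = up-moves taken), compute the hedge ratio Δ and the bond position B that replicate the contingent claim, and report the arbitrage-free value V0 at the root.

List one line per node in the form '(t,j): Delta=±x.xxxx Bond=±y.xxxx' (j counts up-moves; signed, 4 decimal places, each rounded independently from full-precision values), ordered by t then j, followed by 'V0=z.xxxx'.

No-arbitrage ⇒ martingale measure with p* = (R−d)/(u−d) = 0.9062.
Terminal values V(3,·): V(3,0)=0.0000, V(3,1)=0.0000, V(3,2)=7.3577, V(3,3)=88.5430
(2,0): S=139.6560. Δ = (V_up−V_dn)/(S_up−S_dn) = (0.0000−0.0000)/(173.1734−128.4835) = 0.0000. V = [p*·0.0000 + (1−p*)·0.0000]/1.21 = 0.0000. B = V − Δ·S = 0.0000.
(2,1): S=188.2320. Δ = (V_up−V_dn)/(S_up−S_dn) = (7.3577−0.0000)/(233.4077−173.1734) = 0.1222. V = [p*·7.3577 + (1−p*)·0.0000]/1.21 = 5.5107. B = V − Δ·S = -17.4821.
(2,2): S=253.7040. Δ = (V_up−V_dn)/(S_up−S_dn) = (88.5430−7.3577)/(314.5930−233.4077) = 1.0000. V = [p*·88.5430 + (1−p*)·7.3577]/1.21 = 66.8858. B = V − Δ·S = -186.8182.
(1,0): S=151.8000. Δ = (V_up−V_dn)/(S_up−S_dn) = (5.5107−0.0000)/(188.2320−139.6560) = 0.1134. V = [p*·5.5107 + (1−p*)·0.0000]/1.21 = 4.1273. B = V − Δ·S = -13.0935.
(1,1): S=204.6000. Δ = (V_up−V_dn)/(S_up−S_dn) = (66.8858−5.5107)/(253.7040−188.2320) = 0.9374. V = [p*·66.8858 + (1−p*)·5.5107]/1.21 = 50.5222. B = V − Δ·S = -141.2751.
(0,0): S=165.0000. Δ = (V_up−V_dn)/(S_up−S_dn) = (50.5222−4.1273)/(204.6000−151.8000) = 0.8787. V = [p*·50.5222 + (1−p*)·4.1273]/1.21 = 38.1593. B = V − Δ·S = -106.8249.
Each (Δ,B) replicates both successor values, so the strategy is self-financing and V0 is arbitrage-free.

(0,0): Delta=0.8787 Bond=-106.8249
(1,0): Delta=0.1134 Bond=-13.0935
(1,1): Delta=0.9374 Bond=-141.2751
(2,0): Delta=0.0000 Bond=0.0000
(2,1): Delta=0.1222 Bond=-17.4821
(2,2): Delta=1.0000 Bond=-186.8182
V0=38.1593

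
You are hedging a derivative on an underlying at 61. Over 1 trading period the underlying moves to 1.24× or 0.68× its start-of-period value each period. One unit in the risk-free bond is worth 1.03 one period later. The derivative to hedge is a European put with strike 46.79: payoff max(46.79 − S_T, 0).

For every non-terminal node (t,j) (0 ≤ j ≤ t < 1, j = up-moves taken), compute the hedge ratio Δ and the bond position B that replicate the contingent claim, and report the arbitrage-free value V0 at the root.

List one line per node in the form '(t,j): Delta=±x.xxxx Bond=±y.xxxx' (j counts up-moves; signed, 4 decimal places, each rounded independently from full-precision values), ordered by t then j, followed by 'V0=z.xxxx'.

(0,0): Delta=-0.1554 Bond=11.4154
V0=1.9333

Risk-neutral probability p* = (R−d)/(u−d) = (1.03−0.68)/(1.24−0.68) = 0.6250.
Terminal payoffs: V(1,0)=5.3100, V(1,1)=0.0000
Node (0,0) S=61.0000: V=(p*·0.0000+(1−p*)·5.3100)/1.03=1.9333; Δ=(0.0000−5.3100)/(75.6400−41.4800)=-0.1554; B=V−Δ·S=11.4154
Self-financing check: at every node Δ·S+B equals the discounted successor values.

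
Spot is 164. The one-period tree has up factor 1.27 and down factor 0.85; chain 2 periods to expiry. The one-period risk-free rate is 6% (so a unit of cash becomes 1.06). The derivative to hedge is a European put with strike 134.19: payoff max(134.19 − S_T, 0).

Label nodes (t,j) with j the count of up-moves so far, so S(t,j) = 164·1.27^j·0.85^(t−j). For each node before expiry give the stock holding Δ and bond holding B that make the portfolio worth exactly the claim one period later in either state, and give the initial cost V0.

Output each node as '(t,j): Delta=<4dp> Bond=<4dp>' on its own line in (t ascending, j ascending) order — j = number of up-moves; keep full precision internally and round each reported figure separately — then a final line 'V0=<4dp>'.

(0,0): Delta=-0.1075 Bond=21.1258
(1,0): Delta=-0.2682 Bond=44.7866
(1,1): Delta=0.0000 Bond=0.0000
V0=3.4932

The replicating-portfolio and risk-neutral prices coincide; use p* = (1.06−0.85)/(1.27−0.85) = 0.5000 for the latter.
Payoff layer (t=2): V(2,0)=15.7000, V(2,1)=0.0000, V(2,2)=0.0000
Node (1,0) S=139.4000: V=(p*·0.0000+(1−p*)·15.7000)/1.06=7.4057; Δ=(0.0000−15.7000)/(177.0380−118.4900)=-0.2682; B=V−Δ·S=44.7866
Node (1,1) S=208.2800: V=(p*·0.0000+(1−p*)·0.0000)/1.06=0.0000; Δ=(0.0000−0.0000)/(264.5156−177.0380)=0.0000; B=V−Δ·S=0.0000
Node (0,0) S=164.0000: V=(p*·0.0000+(1−p*)·7.4057)/1.06=3.4932; Δ=(0.0000−7.4057)/(208.2800−139.4000)=-0.1075; B=V−Δ·S=21.1258
Each (Δ,B) replicates both successor values, so the strategy is self-financing and V0 is arbitrage-free.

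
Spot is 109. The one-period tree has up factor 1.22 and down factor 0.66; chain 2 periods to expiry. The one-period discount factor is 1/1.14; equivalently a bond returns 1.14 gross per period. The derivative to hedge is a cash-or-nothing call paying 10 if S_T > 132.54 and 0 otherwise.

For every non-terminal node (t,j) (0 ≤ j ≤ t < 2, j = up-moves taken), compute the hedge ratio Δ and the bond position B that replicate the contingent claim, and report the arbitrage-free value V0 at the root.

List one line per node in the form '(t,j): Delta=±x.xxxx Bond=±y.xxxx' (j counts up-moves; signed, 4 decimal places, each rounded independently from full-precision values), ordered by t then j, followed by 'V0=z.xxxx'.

Since d<R<u, set p* = (R−d)/(u−d) = 0.8571; price each node as the discounted p*-expectation of its children.
Terminal values V(2,·): V(2,0)=0.0000, V(2,1)=0.0000, V(2,2)=10.0000
Node (1,0) S=71.9400: V=(p*·0.0000+(1−p*)·0.0000)/1.14=0.0000; Δ=(0.0000−0.0000)/(87.7668−47.4804)=0.0000; B=V−Δ·S=0.0000
Node (1,1) S=132.9800: V=(p*·10.0000+(1−p*)·0.0000)/1.14=7.5188; Δ=(10.0000−0.0000)/(162.2356−87.7668)=0.1343; B=V−Δ·S=-10.3383
Node (0,0) S=109.0000: V=(p*·7.5188+(1−p*)·0.0000)/1.14=5.6532; Δ=(7.5188−0.0000)/(132.9800−71.9400)=0.1232; B=V−Δ·S=-7.7732
The time-0 hedge costs 5.6532, which is the no-arbitrage price.

(0,0): Delta=0.1232 Bond=-7.7732
(1,0): Delta=0.0000 Bond=0.0000
(1,1): Delta=0.1343 Bond=-10.3383
V0=5.6532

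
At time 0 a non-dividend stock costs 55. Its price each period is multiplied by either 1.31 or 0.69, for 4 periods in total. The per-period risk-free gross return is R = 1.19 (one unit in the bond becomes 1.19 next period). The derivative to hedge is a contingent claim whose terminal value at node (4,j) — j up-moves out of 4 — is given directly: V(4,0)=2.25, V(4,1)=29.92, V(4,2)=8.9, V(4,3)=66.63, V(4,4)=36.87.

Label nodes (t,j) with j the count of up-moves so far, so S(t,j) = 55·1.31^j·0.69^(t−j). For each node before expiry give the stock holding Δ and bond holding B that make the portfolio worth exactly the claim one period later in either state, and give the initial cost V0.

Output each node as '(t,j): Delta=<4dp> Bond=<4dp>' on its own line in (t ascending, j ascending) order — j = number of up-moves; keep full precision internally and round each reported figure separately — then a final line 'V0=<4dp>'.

Risk-neutral probability p* = (R−d)/(u−d) = (1.19−0.69)/(1.31−0.69) = 0.8065.
Terminal payoffs: V(4,0)=2.2500, V(4,1)=29.9200, V(4,2)=8.9000, V(4,3)=66.6300, V(4,4)=36.8700
Node (3,0) S=18.0680: V=(p*·29.9200+(1−p*)·2.2500)/1.19=20.6425; Δ=(29.9200−2.2500)/(23.6691−12.4669)=2.4701; B=V−Δ·S=-23.9866
Node (3,1) S=34.3030: V=(p*·8.9000+(1−p*)·29.9200)/1.19=10.8978; Δ=(8.9000−29.9200)/(44.9369−23.6691)=-0.9883; B=V−Δ·S=44.8010
Node (3,2) S=65.1260: V=(p*·66.6300+(1−p*)·8.9000)/1.19=46.6021; Δ=(66.6300−8.9000)/(85.3151−44.9369)=1.4297; B=V−Δ·S=-46.5108
Node (3,3) S=123.6450: V=(p*·36.8700+(1−p*)·66.6300)/1.19=35.8235; Δ=(36.8700−66.6300)/(161.9750−85.3151)=-0.3882; B=V−Δ·S=83.8235
Node (2,0) S=26.1855: V=(p*·10.8978+(1−p*)·20.6425)/1.19=10.7427; Δ=(10.8978−20.6425)/(34.3030−18.0680)=-0.6002; B=V−Δ·S=26.4599
Node (2,1) S=49.7145: V=(p*·46.6021+(1−p*)·10.8978)/1.19=33.3543; Δ=(46.6021−10.8978)/(65.1260−34.3030)=1.1584; B=V−Δ·S=-24.2333
Node (2,2) S=94.3855: V=(p*·35.8235+(1−p*)·46.6021)/1.19=31.8569; Δ=(35.8235−46.6021)/(123.6450−65.1260)=-0.1842; B=V−Δ·S=49.2416
Node (1,0) S=37.9500: V=(p*·33.3543+(1−p*)·10.7427)/1.19=24.3511; Δ=(33.3543−10.7427)/(49.7145−26.1855)=0.9610; B=V−Δ·S=-12.1191
Node (1,1) S=72.0500: V=(p*·31.8569+(1−p*)·33.3543)/1.19=27.0140; Δ=(31.8569−33.3543)/(94.3855−49.7145)=-0.0335; B=V−Δ·S=29.4291
Node (0,0) S=55.0000: V=(p*·27.0140+(1−p*)·24.3511)/1.19=22.2678; Δ=(27.0140−24.3511)/(72.0500−37.9500)=0.0781; B=V−Δ·S=17.9727
Each (Δ,B) replicates both successor values, so the strategy is self-financing and V0 is arbitrage-free.

(0,0): Delta=0.0781 Bond=17.9727
(1,0): Delta=0.9610 Bond=-12.1191
(1,1): Delta=-0.0335 Bond=29.4291
(2,0): Delta=-0.6002 Bond=26.4599
(2,1): Delta=1.1584 Bond=-24.2333
(2,2): Delta=-0.1842 Bond=49.2416
(3,0): Delta=2.4701 Bond=-23.9866
(3,1): Delta=-0.9883 Bond=44.8010
(3,2): Delta=1.4297 Bond=-46.5108
(3,3): Delta=-0.3882 Bond=83.8235
V0=22.2678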